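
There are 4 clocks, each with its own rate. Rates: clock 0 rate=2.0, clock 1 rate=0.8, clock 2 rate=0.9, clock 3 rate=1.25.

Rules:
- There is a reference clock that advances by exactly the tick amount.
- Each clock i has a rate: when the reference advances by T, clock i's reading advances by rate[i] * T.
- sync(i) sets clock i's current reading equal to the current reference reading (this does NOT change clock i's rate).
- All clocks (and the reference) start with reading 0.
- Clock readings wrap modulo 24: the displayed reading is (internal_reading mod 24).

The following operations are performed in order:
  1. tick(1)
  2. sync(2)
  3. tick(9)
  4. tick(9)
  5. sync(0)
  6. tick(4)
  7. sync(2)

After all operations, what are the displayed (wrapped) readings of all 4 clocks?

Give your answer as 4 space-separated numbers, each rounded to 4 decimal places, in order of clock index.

After op 1 tick(1): ref=1.0000 raw=[2.0000 0.8000 0.9000 1.2500]
After op 2 sync(2): ref=1.0000 raw=[2.0000 0.8000 1.0000 1.2500]
After op 3 tick(9): ref=10.0000 raw=[20.0000 8.0000 9.1000 12.5000]
After op 4 tick(9): ref=19.0000 raw=[38.0000 15.2000 17.2000 23.7500]
After op 5 sync(0): ref=19.0000 raw=[19.0000 15.2000 17.2000 23.7500]
After op 6 tick(4): ref=23.0000 raw=[27.0000 18.4000 20.8000 28.7500]
After op 7 sync(2): ref=23.0000 raw=[27.0000 18.4000 23.0000 28.7500]
Wrap final raw readings (mod 24): 27.0000 mod 24 = 3.0000; 18.4000 mod 24 = 18.4000; 23.0000 mod 24 = 23.0000; 28.7500 mod 24 = 4.7500

Answer: 3.0000 18.4000 23.0000 4.7500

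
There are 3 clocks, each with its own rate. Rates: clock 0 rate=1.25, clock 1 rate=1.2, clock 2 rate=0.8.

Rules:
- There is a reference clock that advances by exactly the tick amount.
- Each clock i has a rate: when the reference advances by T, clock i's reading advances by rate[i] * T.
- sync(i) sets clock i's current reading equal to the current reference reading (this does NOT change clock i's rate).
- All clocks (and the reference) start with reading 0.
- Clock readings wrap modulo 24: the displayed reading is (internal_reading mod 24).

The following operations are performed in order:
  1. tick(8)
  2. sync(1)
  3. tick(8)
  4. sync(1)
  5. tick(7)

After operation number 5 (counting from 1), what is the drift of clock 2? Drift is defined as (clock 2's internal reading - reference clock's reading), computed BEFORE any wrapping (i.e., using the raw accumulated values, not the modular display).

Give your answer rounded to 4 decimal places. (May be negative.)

Answer: -4.6000

Derivation:
After op 1 tick(8): ref=8.0000 raw=[10.0000 9.6000 6.4000]
After op 2 sync(1): ref=8.0000 raw=[10.0000 8.0000 6.4000]
After op 3 tick(8): ref=16.0000 raw=[20.0000 17.6000 12.8000]
After op 4 sync(1): ref=16.0000 raw=[20.0000 16.0000 12.8000]
After op 5 tick(7): ref=23.0000 raw=[28.7500 24.4000 18.4000]
Drift of clock 2 after op 5: 18.4000 - 23.0000 = -4.6000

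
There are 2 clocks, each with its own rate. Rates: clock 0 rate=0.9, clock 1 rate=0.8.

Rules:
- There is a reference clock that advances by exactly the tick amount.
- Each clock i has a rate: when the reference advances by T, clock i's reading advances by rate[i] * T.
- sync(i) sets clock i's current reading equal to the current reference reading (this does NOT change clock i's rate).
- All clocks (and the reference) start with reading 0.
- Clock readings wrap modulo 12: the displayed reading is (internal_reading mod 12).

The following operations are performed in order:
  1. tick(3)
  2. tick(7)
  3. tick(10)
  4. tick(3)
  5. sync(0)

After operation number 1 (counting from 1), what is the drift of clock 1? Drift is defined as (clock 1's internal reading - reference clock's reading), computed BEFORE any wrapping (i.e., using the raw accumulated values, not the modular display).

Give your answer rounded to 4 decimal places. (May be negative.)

After op 1 tick(3): ref=3.0000 raw=[2.7000 2.4000]
Drift of clock 1 after op 1: 2.4000 - 3.0000 = -0.6000

Answer: -0.6000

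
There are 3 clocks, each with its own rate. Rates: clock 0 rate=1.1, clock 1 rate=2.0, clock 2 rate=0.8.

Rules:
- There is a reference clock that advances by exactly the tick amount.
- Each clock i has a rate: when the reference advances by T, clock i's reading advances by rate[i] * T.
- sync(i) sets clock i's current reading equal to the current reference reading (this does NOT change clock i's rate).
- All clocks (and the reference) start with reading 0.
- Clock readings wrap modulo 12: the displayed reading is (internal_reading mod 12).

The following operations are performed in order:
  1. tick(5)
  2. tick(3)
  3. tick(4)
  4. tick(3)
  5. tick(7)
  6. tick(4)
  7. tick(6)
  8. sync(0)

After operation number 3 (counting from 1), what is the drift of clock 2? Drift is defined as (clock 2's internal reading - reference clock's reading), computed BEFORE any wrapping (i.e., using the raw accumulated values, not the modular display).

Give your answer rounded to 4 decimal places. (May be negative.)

After op 1 tick(5): ref=5.0000 raw=[5.5000 10.0000 4.0000]
After op 2 tick(3): ref=8.0000 raw=[8.8000 16.0000 6.4000]
After op 3 tick(4): ref=12.0000 raw=[13.2000 24.0000 9.6000]
Drift of clock 2 after op 3: 9.6000 - 12.0000 = -2.4000

Answer: -2.4000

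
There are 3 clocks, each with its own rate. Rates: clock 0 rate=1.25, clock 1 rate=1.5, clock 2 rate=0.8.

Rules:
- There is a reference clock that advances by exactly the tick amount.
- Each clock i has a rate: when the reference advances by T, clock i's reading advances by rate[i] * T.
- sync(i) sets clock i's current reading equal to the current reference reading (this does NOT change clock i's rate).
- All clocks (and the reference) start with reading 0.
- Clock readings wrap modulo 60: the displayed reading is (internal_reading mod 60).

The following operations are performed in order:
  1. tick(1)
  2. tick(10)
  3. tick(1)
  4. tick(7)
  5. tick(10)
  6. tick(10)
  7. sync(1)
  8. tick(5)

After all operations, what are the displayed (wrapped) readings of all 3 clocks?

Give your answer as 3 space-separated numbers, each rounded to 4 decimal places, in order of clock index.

Answer: 55.0000 46.5000 35.2000

Derivation:
After op 1 tick(1): ref=1.0000 raw=[1.2500 1.5000 0.8000]
After op 2 tick(10): ref=11.0000 raw=[13.7500 16.5000 8.8000]
After op 3 tick(1): ref=12.0000 raw=[15.0000 18.0000 9.6000]
After op 4 tick(7): ref=19.0000 raw=[23.7500 28.5000 15.2000]
After op 5 tick(10): ref=29.0000 raw=[36.2500 43.5000 23.2000]
After op 6 tick(10): ref=39.0000 raw=[48.7500 58.5000 31.2000]
After op 7 sync(1): ref=39.0000 raw=[48.7500 39.0000 31.2000]
After op 8 tick(5): ref=44.0000 raw=[55.0000 46.5000 35.2000]
Wrap final raw readings (mod 60): 55.0000 mod 60 = 55.0000; 46.5000 mod 60 = 46.5000; 35.2000 mod 60 = 35.2000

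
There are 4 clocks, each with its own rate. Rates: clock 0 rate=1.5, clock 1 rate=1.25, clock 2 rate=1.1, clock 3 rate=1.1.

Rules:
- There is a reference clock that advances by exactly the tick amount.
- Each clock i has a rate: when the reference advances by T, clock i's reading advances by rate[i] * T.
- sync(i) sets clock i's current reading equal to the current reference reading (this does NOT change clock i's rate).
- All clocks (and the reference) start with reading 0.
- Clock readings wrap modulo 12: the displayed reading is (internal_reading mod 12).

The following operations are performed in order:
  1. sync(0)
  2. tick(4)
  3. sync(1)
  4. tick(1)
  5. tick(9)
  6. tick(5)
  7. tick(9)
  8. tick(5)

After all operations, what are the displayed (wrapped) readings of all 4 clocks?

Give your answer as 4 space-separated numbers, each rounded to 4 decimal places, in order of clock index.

After op 1 sync(0): ref=0.0000 raw=[0.0000 0.0000 0.0000 0.0000]
After op 2 tick(4): ref=4.0000 raw=[6.0000 5.0000 4.4000 4.4000]
After op 3 sync(1): ref=4.0000 raw=[6.0000 4.0000 4.4000 4.4000]
After op 4 tick(1): ref=5.0000 raw=[7.5000 5.2500 5.5000 5.5000]
After op 5 tick(9): ref=14.0000 raw=[21.0000 16.5000 15.4000 15.4000]
After op 6 tick(5): ref=19.0000 raw=[28.5000 22.7500 20.9000 20.9000]
After op 7 tick(9): ref=28.0000 raw=[42.0000 34.0000 30.8000 30.8000]
After op 8 tick(5): ref=33.0000 raw=[49.5000 40.2500 36.3000 36.3000]
Wrap final raw readings (mod 12): 49.5000 mod 12 = 1.5000; 40.2500 mod 12 = 4.2500; 36.3000 mod 12 = 0.3000; 36.3000 mod 12 = 0.3000

Answer: 1.5000 4.2500 0.3000 0.3000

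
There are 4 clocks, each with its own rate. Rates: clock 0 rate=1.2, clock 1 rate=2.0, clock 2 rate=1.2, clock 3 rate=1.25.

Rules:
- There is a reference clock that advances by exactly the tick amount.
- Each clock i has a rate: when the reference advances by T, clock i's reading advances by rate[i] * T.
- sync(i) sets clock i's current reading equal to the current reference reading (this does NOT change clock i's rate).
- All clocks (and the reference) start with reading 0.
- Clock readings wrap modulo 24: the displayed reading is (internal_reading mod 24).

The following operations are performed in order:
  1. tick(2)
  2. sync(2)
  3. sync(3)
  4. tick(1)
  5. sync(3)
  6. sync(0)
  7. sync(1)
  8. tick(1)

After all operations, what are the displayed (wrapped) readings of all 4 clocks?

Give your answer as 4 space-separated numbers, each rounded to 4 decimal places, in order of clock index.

Answer: 4.2000 5.0000 4.4000 4.2500

Derivation:
After op 1 tick(2): ref=2.0000 raw=[2.4000 4.0000 2.4000 2.5000]
After op 2 sync(2): ref=2.0000 raw=[2.4000 4.0000 2.0000 2.5000]
After op 3 sync(3): ref=2.0000 raw=[2.4000 4.0000 2.0000 2.0000]
After op 4 tick(1): ref=3.0000 raw=[3.6000 6.0000 3.2000 3.2500]
After op 5 sync(3): ref=3.0000 raw=[3.6000 6.0000 3.2000 3.0000]
After op 6 sync(0): ref=3.0000 raw=[3.0000 6.0000 3.2000 3.0000]
After op 7 sync(1): ref=3.0000 raw=[3.0000 3.0000 3.2000 3.0000]
After op 8 tick(1): ref=4.0000 raw=[4.2000 5.0000 4.4000 4.2500]
Wrap final raw readings (mod 24): 4.2000 mod 24 = 4.2000; 5.0000 mod 24 = 5.0000; 4.4000 mod 24 = 4.4000; 4.2500 mod 24 = 4.2500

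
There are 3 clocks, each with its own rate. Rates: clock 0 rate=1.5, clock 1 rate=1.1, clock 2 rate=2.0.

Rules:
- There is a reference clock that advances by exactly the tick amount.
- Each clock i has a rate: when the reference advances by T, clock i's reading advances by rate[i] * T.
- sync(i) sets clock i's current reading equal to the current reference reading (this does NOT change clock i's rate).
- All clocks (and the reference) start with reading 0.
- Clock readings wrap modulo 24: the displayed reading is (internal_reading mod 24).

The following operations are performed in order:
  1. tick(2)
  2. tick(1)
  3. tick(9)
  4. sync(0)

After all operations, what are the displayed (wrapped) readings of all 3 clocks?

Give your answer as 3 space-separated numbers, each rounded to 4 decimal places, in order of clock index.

After op 1 tick(2): ref=2.0000 raw=[3.0000 2.2000 4.0000]
After op 2 tick(1): ref=3.0000 raw=[4.5000 3.3000 6.0000]
After op 3 tick(9): ref=12.0000 raw=[18.0000 13.2000 24.0000]
After op 4 sync(0): ref=12.0000 raw=[12.0000 13.2000 24.0000]
Wrap final raw readings (mod 24): 12.0000 mod 24 = 12.0000; 13.2000 mod 24 = 13.2000; 24.0000 mod 24 = 0.0000

Answer: 12.0000 13.2000 0.0000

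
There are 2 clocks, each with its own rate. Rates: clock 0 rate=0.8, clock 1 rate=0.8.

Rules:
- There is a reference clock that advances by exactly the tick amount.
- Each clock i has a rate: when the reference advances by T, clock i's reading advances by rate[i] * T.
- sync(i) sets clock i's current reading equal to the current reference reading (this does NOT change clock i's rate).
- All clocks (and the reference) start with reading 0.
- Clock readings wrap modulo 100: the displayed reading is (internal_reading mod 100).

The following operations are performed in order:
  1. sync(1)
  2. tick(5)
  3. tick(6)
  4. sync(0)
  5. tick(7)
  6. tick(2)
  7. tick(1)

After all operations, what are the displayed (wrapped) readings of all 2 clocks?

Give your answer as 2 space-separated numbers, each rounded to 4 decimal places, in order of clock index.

After op 1 sync(1): ref=0.0000 raw=[0.0000 0.0000]
After op 2 tick(5): ref=5.0000 raw=[4.0000 4.0000]
After op 3 tick(6): ref=11.0000 raw=[8.8000 8.8000]
After op 4 sync(0): ref=11.0000 raw=[11.0000 8.8000]
After op 5 tick(7): ref=18.0000 raw=[16.6000 14.4000]
After op 6 tick(2): ref=20.0000 raw=[18.2000 16.0000]
After op 7 tick(1): ref=21.0000 raw=[19.0000 16.8000]
Wrap final raw readings (mod 100): 19.0000 mod 100 = 19.0000; 16.8000 mod 100 = 16.8000

Answer: 19.0000 16.8000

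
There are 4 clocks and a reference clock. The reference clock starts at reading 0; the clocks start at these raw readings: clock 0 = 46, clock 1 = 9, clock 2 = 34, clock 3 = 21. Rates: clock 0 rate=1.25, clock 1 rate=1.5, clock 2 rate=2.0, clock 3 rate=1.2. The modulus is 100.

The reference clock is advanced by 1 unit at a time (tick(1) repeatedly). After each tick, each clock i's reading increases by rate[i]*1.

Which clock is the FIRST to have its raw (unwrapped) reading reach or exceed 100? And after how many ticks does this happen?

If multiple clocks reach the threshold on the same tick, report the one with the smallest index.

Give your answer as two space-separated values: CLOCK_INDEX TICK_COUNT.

Answer: 2 33

Derivation:
clock 0: start=46, rate=1.25, needs 100-46 = 54; ticks = ceil(54/1.25) = ceil(43.2000) = 44; reading at tick 44 = 46 + 1.25*44 = 101.0000
clock 1: start=9, rate=1.5, needs 100-9 = 91; ticks = ceil(91/1.5) = ceil(60.6667) = 61; reading at tick 61 = 9 + 1.5*61 = 100.5000
clock 2: start=34, rate=2.0, needs 100-34 = 66; ticks = ceil(66/2.0) = ceil(33.0000) = 33; reading at tick 33 = 34 + 2.0*33 = 100.0000
clock 3: start=21, rate=1.2, needs 100-21 = 79; ticks = ceil(79/1.2) = ceil(65.8333) = 66; reading at tick 66 = 21 + 1.2*66 = 100.2000
Minimum tick count = 33; winners = [2]; smallest index = 2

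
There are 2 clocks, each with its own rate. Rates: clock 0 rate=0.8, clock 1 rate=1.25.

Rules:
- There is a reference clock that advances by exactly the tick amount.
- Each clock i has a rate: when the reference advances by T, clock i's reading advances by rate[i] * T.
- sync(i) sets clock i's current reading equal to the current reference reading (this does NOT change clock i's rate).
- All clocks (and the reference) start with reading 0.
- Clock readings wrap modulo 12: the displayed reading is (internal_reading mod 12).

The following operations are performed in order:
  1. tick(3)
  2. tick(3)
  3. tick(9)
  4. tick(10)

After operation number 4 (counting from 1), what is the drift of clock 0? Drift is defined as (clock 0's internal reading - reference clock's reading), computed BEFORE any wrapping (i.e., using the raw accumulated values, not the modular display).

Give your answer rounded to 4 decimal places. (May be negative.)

After op 1 tick(3): ref=3.0000 raw=[2.4000 3.7500]
After op 2 tick(3): ref=6.0000 raw=[4.8000 7.5000]
After op 3 tick(9): ref=15.0000 raw=[12.0000 18.7500]
After op 4 tick(10): ref=25.0000 raw=[20.0000 31.2500]
Drift of clock 0 after op 4: 20.0000 - 25.0000 = -5.0000

Answer: -5.0000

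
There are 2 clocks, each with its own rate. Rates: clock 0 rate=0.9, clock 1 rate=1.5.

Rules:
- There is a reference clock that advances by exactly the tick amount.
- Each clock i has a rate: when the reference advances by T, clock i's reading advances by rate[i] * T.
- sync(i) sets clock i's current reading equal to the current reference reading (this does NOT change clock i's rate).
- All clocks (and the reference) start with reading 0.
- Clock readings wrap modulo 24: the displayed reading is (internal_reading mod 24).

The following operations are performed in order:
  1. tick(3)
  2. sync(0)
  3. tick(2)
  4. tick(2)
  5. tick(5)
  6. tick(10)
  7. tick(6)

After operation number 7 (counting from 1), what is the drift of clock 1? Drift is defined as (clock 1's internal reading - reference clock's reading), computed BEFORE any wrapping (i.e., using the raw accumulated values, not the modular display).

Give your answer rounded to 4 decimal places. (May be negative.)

Answer: 14.0000

Derivation:
After op 1 tick(3): ref=3.0000 raw=[2.7000 4.5000]
After op 2 sync(0): ref=3.0000 raw=[3.0000 4.5000]
After op 3 tick(2): ref=5.0000 raw=[4.8000 7.5000]
After op 4 tick(2): ref=7.0000 raw=[6.6000 10.5000]
After op 5 tick(5): ref=12.0000 raw=[11.1000 18.0000]
After op 6 tick(10): ref=22.0000 raw=[20.1000 33.0000]
After op 7 tick(6): ref=28.0000 raw=[25.5000 42.0000]
Drift of clock 1 after op 7: 42.0000 - 28.0000 = 14.0000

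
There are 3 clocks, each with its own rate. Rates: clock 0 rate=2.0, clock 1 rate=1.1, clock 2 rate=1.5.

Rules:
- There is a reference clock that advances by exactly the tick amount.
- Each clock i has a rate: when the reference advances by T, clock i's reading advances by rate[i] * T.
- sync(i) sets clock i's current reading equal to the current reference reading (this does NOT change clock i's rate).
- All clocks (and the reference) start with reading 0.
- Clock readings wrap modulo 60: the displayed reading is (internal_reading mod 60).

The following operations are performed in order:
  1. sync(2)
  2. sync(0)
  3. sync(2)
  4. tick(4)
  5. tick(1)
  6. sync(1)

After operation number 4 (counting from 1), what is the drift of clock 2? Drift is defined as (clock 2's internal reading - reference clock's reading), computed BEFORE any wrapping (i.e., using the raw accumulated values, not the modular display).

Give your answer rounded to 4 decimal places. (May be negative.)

After op 1 sync(2): ref=0.0000 raw=[0.0000 0.0000 0.0000]
After op 2 sync(0): ref=0.0000 raw=[0.0000 0.0000 0.0000]
After op 3 sync(2): ref=0.0000 raw=[0.0000 0.0000 0.0000]
After op 4 tick(4): ref=4.0000 raw=[8.0000 4.4000 6.0000]
Drift of clock 2 after op 4: 6.0000 - 4.0000 = 2.0000

Answer: 2.0000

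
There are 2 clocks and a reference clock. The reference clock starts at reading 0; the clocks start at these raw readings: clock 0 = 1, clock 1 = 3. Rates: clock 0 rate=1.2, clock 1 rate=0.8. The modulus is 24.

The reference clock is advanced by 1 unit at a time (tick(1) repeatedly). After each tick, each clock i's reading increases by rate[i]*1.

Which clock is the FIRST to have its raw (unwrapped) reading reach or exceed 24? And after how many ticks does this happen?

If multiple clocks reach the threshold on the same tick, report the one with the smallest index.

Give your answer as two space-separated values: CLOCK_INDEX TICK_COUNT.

clock 0: start=1, rate=1.2, needs 24-1 = 23; ticks = ceil(23/1.2) = ceil(19.1667) = 20; reading at tick 20 = 1 + 1.2*20 = 25.0000
clock 1: start=3, rate=0.8, needs 24-3 = 21; ticks = ceil(21/0.8) = ceil(26.2500) = 27; reading at tick 27 = 3 + 0.8*27 = 24.6000
Minimum tick count = 20; winners = [0]; smallest index = 0

Answer: 0 20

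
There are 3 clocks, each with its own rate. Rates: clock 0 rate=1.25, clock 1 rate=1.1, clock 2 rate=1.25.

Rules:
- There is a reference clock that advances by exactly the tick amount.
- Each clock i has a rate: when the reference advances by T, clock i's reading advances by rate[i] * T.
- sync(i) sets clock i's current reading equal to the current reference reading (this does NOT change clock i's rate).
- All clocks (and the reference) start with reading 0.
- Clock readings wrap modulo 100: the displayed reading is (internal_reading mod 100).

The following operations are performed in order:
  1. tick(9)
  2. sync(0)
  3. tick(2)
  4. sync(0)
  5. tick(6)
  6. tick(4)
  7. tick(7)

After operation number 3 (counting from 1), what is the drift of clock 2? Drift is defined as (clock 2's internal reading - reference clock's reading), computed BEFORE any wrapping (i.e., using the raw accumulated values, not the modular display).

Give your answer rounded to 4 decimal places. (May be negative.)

After op 1 tick(9): ref=9.0000 raw=[11.2500 9.9000 11.2500]
After op 2 sync(0): ref=9.0000 raw=[9.0000 9.9000 11.2500]
After op 3 tick(2): ref=11.0000 raw=[11.5000 12.1000 13.7500]
Drift of clock 2 after op 3: 13.7500 - 11.0000 = 2.7500

Answer: 2.7500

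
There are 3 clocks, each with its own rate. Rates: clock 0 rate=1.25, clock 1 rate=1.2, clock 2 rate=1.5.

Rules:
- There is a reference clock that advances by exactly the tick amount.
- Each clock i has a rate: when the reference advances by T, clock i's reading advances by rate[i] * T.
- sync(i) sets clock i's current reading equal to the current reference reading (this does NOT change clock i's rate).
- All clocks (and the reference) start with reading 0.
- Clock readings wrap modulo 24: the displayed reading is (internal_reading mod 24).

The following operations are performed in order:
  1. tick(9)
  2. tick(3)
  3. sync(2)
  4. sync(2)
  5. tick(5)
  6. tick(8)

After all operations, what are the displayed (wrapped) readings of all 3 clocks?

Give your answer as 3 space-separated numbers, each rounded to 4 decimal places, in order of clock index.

After op 1 tick(9): ref=9.0000 raw=[11.2500 10.8000 13.5000]
After op 2 tick(3): ref=12.0000 raw=[15.0000 14.4000 18.0000]
After op 3 sync(2): ref=12.0000 raw=[15.0000 14.4000 12.0000]
After op 4 sync(2): ref=12.0000 raw=[15.0000 14.4000 12.0000]
After op 5 tick(5): ref=17.0000 raw=[21.2500 20.4000 19.5000]
After op 6 tick(8): ref=25.0000 raw=[31.2500 30.0000 31.5000]
Wrap final raw readings (mod 24): 31.2500 mod 24 = 7.2500; 30.0000 mod 24 = 6.0000; 31.5000 mod 24 = 7.5000

Answer: 7.2500 6.0000 7.5000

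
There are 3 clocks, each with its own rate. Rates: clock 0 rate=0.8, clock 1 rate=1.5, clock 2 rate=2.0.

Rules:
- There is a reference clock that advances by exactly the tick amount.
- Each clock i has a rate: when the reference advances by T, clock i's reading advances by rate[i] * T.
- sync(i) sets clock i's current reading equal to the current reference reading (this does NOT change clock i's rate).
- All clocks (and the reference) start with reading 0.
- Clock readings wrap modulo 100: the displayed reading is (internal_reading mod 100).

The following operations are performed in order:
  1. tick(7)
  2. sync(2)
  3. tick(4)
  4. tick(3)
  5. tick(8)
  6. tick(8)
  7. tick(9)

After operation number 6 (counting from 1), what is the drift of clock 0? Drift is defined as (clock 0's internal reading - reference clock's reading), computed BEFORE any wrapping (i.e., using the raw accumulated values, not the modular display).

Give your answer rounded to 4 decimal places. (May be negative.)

Answer: -6.0000

Derivation:
After op 1 tick(7): ref=7.0000 raw=[5.6000 10.5000 14.0000]
After op 2 sync(2): ref=7.0000 raw=[5.6000 10.5000 7.0000]
After op 3 tick(4): ref=11.0000 raw=[8.8000 16.5000 15.0000]
After op 4 tick(3): ref=14.0000 raw=[11.2000 21.0000 21.0000]
After op 5 tick(8): ref=22.0000 raw=[17.6000 33.0000 37.0000]
After op 6 tick(8): ref=30.0000 raw=[24.0000 45.0000 53.0000]
Drift of clock 0 after op 6: 24.0000 - 30.0000 = -6.0000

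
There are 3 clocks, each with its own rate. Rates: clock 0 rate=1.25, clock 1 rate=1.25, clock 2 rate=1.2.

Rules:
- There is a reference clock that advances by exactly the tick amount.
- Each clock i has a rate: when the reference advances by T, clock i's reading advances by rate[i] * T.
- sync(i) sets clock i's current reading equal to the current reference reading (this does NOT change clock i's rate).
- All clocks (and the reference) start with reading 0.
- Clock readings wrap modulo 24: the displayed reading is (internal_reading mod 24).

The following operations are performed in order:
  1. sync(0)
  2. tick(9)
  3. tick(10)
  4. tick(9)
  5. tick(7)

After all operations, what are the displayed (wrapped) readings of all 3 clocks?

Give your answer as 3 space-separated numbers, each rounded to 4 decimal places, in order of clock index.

Answer: 19.7500 19.7500 18.0000

Derivation:
After op 1 sync(0): ref=0.0000 raw=[0.0000 0.0000 0.0000]
After op 2 tick(9): ref=9.0000 raw=[11.2500 11.2500 10.8000]
After op 3 tick(10): ref=19.0000 raw=[23.7500 23.7500 22.8000]
After op 4 tick(9): ref=28.0000 raw=[35.0000 35.0000 33.6000]
After op 5 tick(7): ref=35.0000 raw=[43.7500 43.7500 42.0000]
Wrap final raw readings (mod 24): 43.7500 mod 24 = 19.7500; 43.7500 mod 24 = 19.7500; 42.0000 mod 24 = 18.0000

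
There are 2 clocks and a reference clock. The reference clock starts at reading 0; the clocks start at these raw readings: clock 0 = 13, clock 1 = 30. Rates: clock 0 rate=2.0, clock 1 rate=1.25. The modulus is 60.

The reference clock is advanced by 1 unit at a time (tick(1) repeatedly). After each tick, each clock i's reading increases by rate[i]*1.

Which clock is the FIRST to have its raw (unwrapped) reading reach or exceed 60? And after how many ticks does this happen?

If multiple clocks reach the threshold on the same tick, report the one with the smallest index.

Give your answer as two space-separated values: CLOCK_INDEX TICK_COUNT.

Answer: 0 24

Derivation:
clock 0: start=13, rate=2.0, needs 60-13 = 47; ticks = ceil(47/2.0) = ceil(23.5000) = 24; reading at tick 24 = 13 + 2.0*24 = 61.0000
clock 1: start=30, rate=1.25, needs 60-30 = 30; ticks = ceil(30/1.25) = ceil(24.0000) = 24; reading at tick 24 = 30 + 1.25*24 = 60.0000
Minimum tick count = 24; winners = [0, 1]; smallest index = 0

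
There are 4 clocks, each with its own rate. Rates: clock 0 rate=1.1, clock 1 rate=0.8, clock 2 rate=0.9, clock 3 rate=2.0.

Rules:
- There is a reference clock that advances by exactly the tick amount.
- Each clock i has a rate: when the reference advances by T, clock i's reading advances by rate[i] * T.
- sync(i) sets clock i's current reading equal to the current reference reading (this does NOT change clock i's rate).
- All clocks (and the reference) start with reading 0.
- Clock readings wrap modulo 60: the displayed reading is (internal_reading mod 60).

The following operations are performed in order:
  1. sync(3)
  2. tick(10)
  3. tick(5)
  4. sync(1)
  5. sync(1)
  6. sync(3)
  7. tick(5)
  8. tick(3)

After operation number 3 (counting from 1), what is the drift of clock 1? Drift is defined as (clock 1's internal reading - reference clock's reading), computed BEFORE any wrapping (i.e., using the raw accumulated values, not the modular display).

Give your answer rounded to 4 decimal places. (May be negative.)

Answer: -3.0000

Derivation:
After op 1 sync(3): ref=0.0000 raw=[0.0000 0.0000 0.0000 0.0000]
After op 2 tick(10): ref=10.0000 raw=[11.0000 8.0000 9.0000 20.0000]
After op 3 tick(5): ref=15.0000 raw=[16.5000 12.0000 13.5000 30.0000]
Drift of clock 1 after op 3: 12.0000 - 15.0000 = -3.0000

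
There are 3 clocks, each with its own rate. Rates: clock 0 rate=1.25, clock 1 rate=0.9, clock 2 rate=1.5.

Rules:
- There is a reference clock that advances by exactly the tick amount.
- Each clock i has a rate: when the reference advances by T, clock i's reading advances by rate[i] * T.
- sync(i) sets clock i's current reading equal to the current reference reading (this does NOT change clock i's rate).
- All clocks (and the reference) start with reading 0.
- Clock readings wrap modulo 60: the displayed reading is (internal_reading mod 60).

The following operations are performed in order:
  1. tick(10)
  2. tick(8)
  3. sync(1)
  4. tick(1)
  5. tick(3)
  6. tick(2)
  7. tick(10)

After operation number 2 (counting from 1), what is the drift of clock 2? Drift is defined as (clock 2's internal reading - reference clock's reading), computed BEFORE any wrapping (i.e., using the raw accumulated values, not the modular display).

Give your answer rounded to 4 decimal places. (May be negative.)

After op 1 tick(10): ref=10.0000 raw=[12.5000 9.0000 15.0000]
After op 2 tick(8): ref=18.0000 raw=[22.5000 16.2000 27.0000]
Drift of clock 2 after op 2: 27.0000 - 18.0000 = 9.0000

Answer: 9.0000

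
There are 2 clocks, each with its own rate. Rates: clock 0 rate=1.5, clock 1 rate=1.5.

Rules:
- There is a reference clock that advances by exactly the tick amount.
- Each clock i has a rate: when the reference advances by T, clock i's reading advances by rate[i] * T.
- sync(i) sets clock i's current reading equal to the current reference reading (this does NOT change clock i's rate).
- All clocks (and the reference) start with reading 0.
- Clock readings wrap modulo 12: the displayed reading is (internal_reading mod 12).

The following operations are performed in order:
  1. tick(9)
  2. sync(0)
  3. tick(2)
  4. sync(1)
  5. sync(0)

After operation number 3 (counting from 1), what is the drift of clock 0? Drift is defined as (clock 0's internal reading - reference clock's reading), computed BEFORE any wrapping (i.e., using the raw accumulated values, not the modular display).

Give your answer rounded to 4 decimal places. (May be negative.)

Answer: 1.0000

Derivation:
After op 1 tick(9): ref=9.0000 raw=[13.5000 13.5000]
After op 2 sync(0): ref=9.0000 raw=[9.0000 13.5000]
After op 3 tick(2): ref=11.0000 raw=[12.0000 16.5000]
Drift of clock 0 after op 3: 12.0000 - 11.0000 = 1.0000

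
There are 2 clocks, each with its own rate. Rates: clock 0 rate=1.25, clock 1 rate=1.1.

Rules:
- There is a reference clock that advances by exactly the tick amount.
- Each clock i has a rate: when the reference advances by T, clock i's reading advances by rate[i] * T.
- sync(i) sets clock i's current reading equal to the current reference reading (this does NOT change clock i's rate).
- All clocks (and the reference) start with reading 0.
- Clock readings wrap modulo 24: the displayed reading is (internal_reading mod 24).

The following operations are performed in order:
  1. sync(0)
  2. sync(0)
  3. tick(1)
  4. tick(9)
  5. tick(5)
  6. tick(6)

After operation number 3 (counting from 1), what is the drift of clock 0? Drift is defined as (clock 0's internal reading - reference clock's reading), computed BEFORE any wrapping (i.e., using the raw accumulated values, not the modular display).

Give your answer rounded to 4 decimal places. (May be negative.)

Answer: 0.2500

Derivation:
After op 1 sync(0): ref=0.0000 raw=[0.0000 0.0000]
After op 2 sync(0): ref=0.0000 raw=[0.0000 0.0000]
After op 3 tick(1): ref=1.0000 raw=[1.2500 1.1000]
Drift of clock 0 after op 3: 1.2500 - 1.0000 = 0.2500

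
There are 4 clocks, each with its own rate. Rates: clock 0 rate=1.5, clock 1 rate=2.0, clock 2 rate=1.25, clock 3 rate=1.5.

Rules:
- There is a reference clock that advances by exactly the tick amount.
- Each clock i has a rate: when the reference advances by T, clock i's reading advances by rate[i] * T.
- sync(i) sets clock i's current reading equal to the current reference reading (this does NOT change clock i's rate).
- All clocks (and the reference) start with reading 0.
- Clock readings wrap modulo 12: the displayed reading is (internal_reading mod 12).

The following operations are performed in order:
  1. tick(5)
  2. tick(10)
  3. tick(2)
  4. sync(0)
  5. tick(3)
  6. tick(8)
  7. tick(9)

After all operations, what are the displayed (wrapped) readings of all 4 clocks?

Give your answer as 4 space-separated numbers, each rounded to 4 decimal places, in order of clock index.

Answer: 11.0000 2.0000 10.2500 7.5000

Derivation:
After op 1 tick(5): ref=5.0000 raw=[7.5000 10.0000 6.2500 7.5000]
After op 2 tick(10): ref=15.0000 raw=[22.5000 30.0000 18.7500 22.5000]
After op 3 tick(2): ref=17.0000 raw=[25.5000 34.0000 21.2500 25.5000]
After op 4 sync(0): ref=17.0000 raw=[17.0000 34.0000 21.2500 25.5000]
After op 5 tick(3): ref=20.0000 raw=[21.5000 40.0000 25.0000 30.0000]
After op 6 tick(8): ref=28.0000 raw=[33.5000 56.0000 35.0000 42.0000]
After op 7 tick(9): ref=37.0000 raw=[47.0000 74.0000 46.2500 55.5000]
Wrap final raw readings (mod 12): 47.0000 mod 12 = 11.0000; 74.0000 mod 12 = 2.0000; 46.2500 mod 12 = 10.2500; 55.5000 mod 12 = 7.5000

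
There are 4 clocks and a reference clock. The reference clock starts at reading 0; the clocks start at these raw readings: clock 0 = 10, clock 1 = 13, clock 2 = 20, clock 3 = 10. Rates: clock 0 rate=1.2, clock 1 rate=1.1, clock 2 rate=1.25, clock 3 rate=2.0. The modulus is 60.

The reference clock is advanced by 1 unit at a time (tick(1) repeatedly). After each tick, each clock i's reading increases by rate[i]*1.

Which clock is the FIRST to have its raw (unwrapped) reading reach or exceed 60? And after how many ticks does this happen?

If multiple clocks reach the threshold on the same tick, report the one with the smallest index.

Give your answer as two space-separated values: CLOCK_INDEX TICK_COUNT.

Answer: 3 25

Derivation:
clock 0: start=10, rate=1.2, needs 60-10 = 50; ticks = ceil(50/1.2) = ceil(41.6667) = 42; reading at tick 42 = 10 + 1.2*42 = 60.4000
clock 1: start=13, rate=1.1, needs 60-13 = 47; ticks = ceil(47/1.1) = ceil(42.7273) = 43; reading at tick 43 = 13 + 1.1*43 = 60.3000
clock 2: start=20, rate=1.25, needs 60-20 = 40; ticks = ceil(40/1.25) = ceil(32.0000) = 32; reading at tick 32 = 20 + 1.25*32 = 60.0000
clock 3: start=10, rate=2.0, needs 60-10 = 50; ticks = ceil(50/2.0) = ceil(25.0000) = 25; reading at tick 25 = 10 + 2.0*25 = 60.0000
Minimum tick count = 25; winners = [3]; smallest index = 3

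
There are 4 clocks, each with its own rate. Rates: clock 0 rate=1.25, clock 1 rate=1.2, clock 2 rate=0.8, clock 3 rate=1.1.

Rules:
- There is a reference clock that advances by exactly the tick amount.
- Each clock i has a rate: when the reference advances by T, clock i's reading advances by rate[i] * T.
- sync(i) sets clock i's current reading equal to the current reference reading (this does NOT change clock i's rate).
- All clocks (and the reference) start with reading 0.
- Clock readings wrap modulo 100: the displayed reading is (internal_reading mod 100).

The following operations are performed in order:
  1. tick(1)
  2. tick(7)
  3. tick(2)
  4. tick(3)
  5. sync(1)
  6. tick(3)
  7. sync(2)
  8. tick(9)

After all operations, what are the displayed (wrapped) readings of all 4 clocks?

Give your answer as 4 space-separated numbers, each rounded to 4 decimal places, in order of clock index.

Answer: 31.2500 27.4000 23.2000 27.5000

Derivation:
After op 1 tick(1): ref=1.0000 raw=[1.2500 1.2000 0.8000 1.1000]
After op 2 tick(7): ref=8.0000 raw=[10.0000 9.6000 6.4000 8.8000]
After op 3 tick(2): ref=10.0000 raw=[12.5000 12.0000 8.0000 11.0000]
After op 4 tick(3): ref=13.0000 raw=[16.2500 15.6000 10.4000 14.3000]
After op 5 sync(1): ref=13.0000 raw=[16.2500 13.0000 10.4000 14.3000]
After op 6 tick(3): ref=16.0000 raw=[20.0000 16.6000 12.8000 17.6000]
After op 7 sync(2): ref=16.0000 raw=[20.0000 16.6000 16.0000 17.6000]
After op 8 tick(9): ref=25.0000 raw=[31.2500 27.4000 23.2000 27.5000]
Wrap final raw readings (mod 100): 31.2500 mod 100 = 31.2500; 27.4000 mod 100 = 27.4000; 23.2000 mod 100 = 23.2000; 27.5000 mod 100 = 27.5000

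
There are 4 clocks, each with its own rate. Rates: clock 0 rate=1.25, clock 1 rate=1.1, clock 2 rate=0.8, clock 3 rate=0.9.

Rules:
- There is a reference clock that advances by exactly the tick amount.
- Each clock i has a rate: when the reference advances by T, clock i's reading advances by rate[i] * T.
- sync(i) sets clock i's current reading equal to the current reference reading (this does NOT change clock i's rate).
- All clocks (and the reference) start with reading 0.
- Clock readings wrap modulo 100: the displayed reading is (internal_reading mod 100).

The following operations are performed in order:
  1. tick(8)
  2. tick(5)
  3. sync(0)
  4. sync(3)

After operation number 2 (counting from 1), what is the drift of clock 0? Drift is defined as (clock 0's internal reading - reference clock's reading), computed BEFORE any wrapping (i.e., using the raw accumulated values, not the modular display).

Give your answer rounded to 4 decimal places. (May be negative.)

Answer: 3.2500

Derivation:
After op 1 tick(8): ref=8.0000 raw=[10.0000 8.8000 6.4000 7.2000]
After op 2 tick(5): ref=13.0000 raw=[16.2500 14.3000 10.4000 11.7000]
Drift of clock 0 after op 2: 16.2500 - 13.0000 = 3.2500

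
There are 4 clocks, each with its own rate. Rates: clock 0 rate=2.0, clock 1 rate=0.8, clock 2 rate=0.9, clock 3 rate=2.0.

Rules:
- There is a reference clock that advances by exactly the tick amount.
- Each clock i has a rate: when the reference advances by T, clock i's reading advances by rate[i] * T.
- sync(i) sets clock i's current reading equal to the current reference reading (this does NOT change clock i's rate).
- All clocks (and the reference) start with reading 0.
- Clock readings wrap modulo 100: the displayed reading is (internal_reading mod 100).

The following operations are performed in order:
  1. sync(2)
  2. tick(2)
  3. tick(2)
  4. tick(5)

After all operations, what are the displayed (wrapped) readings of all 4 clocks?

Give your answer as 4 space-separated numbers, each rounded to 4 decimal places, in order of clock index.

After op 1 sync(2): ref=0.0000 raw=[0.0000 0.0000 0.0000 0.0000]
After op 2 tick(2): ref=2.0000 raw=[4.0000 1.6000 1.8000 4.0000]
After op 3 tick(2): ref=4.0000 raw=[8.0000 3.2000 3.6000 8.0000]
After op 4 tick(5): ref=9.0000 raw=[18.0000 7.2000 8.1000 18.0000]
Wrap final raw readings (mod 100): 18.0000 mod 100 = 18.0000; 7.2000 mod 100 = 7.2000; 8.1000 mod 100 = 8.1000; 18.0000 mod 100 = 18.0000

Answer: 18.0000 7.2000 8.1000 18.0000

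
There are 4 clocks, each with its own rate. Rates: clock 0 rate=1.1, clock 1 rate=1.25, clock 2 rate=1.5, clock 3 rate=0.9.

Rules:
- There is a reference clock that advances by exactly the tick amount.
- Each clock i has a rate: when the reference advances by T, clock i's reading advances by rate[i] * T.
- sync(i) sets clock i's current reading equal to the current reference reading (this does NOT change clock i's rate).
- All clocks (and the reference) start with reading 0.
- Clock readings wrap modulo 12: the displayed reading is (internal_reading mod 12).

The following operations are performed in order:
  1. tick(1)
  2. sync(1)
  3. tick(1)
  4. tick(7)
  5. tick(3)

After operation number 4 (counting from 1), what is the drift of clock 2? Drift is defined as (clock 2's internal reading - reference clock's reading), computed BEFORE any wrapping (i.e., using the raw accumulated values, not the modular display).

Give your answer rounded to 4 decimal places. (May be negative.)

Answer: 4.5000

Derivation:
After op 1 tick(1): ref=1.0000 raw=[1.1000 1.2500 1.5000 0.9000]
After op 2 sync(1): ref=1.0000 raw=[1.1000 1.0000 1.5000 0.9000]
After op 3 tick(1): ref=2.0000 raw=[2.2000 2.2500 3.0000 1.8000]
After op 4 tick(7): ref=9.0000 raw=[9.9000 11.0000 13.5000 8.1000]
Drift of clock 2 after op 4: 13.5000 - 9.0000 = 4.5000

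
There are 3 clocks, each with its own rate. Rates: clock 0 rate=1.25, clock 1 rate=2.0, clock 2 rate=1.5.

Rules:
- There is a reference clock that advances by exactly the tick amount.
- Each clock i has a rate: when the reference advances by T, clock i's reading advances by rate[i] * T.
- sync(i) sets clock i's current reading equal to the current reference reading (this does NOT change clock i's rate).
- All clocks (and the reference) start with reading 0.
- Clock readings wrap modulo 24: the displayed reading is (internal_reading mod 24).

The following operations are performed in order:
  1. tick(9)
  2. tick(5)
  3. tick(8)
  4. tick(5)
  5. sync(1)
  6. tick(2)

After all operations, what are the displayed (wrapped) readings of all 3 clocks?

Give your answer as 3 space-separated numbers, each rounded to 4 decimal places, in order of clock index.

After op 1 tick(9): ref=9.0000 raw=[11.2500 18.0000 13.5000]
After op 2 tick(5): ref=14.0000 raw=[17.5000 28.0000 21.0000]
After op 3 tick(8): ref=22.0000 raw=[27.5000 44.0000 33.0000]
After op 4 tick(5): ref=27.0000 raw=[33.7500 54.0000 40.5000]
After op 5 sync(1): ref=27.0000 raw=[33.7500 27.0000 40.5000]
After op 6 tick(2): ref=29.0000 raw=[36.2500 31.0000 43.5000]
Wrap final raw readings (mod 24): 36.2500 mod 24 = 12.2500; 31.0000 mod 24 = 7.0000; 43.5000 mod 24 = 19.5000

Answer: 12.2500 7.0000 19.5000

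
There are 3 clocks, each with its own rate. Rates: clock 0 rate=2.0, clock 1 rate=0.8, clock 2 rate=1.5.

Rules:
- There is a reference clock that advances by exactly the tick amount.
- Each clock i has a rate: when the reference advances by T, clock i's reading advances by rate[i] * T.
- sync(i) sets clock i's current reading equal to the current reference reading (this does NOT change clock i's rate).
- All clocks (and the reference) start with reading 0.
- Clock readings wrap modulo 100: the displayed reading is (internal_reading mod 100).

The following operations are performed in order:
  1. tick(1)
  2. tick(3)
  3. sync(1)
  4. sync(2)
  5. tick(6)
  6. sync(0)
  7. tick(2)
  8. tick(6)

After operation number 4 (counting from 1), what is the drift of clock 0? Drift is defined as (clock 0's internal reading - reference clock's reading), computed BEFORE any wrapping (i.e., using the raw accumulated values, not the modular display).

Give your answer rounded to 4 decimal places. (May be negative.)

After op 1 tick(1): ref=1.0000 raw=[2.0000 0.8000 1.5000]
After op 2 tick(3): ref=4.0000 raw=[8.0000 3.2000 6.0000]
After op 3 sync(1): ref=4.0000 raw=[8.0000 4.0000 6.0000]
After op 4 sync(2): ref=4.0000 raw=[8.0000 4.0000 4.0000]
Drift of clock 0 after op 4: 8.0000 - 4.0000 = 4.0000

Answer: 4.0000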